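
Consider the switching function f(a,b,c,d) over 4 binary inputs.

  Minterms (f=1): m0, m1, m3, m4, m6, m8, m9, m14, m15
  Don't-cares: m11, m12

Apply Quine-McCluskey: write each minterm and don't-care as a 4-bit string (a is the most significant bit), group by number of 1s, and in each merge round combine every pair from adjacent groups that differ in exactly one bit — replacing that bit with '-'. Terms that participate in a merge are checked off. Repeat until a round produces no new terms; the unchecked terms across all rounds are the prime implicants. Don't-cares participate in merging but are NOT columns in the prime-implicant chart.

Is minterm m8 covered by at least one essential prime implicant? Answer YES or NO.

NO

Round 0: 0000✓ 0001✓ 0011✓ 0100✓ 0110✓ 1000✓ 1001✓ 1011✓ 1100✓ 1110✓ 1111✓
Round 1: -000✓ -001✓ -011✓ -100✓ -110✓ 0-00✓ 00-1✓ 000-✓ 01-0✓ 1-00✓ 1-11 10-1✓ 100-✓ 11-0✓ 111-
Round 2: --00 -0-1 -00- -1-0
PIs = {--00, -0-1, -00-, -1-0, 1-11, 111-}
Coverage chart:
  m0: --00,-00-
  m1: -0-1,-00-
  m3: -0-1 ←essential
  m4: --00,-1-0
  m6: -1-0 ←essential
  m8: --00,-00-
  m9: -0-1,-00-
  m14: -1-0,111-
  m15: 1-11,111-
Essential: -0-1, -1-0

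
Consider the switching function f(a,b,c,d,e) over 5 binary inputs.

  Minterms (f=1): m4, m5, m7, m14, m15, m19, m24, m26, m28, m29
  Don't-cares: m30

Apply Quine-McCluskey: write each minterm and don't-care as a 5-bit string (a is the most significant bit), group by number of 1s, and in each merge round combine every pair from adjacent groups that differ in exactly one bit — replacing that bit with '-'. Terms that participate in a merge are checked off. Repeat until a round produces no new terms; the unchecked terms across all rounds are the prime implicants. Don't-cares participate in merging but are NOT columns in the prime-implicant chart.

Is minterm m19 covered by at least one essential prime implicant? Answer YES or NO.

[col 0] 00100*, 00101*, 00111*, 01110*, 01111*, 10011, 11000*, 11010*, 11100*, 11101*, 11110*
[col 1] -1110, 0-111, 001-1, 0010-, 0111-, 11-00*, 11-10*, 110-0*, 111-0*, 1110-
[col 2] 11--0
Prime implicants: -1110, 0-111, 001-1, 0010-, 0111-, 10011, 11--0, 1110-
PI chart (minterm → PIs covering it):
  4 | 0010-  (sole → essential)
  5 | 001-1,0010-
  7 | 0-111,001-1
  14 | -1110,0111-
  15 | 0-111,0111-
  19 | 10011  (sole → essential)
  24 | 11--0  (sole → essential)
  26 | 11--0  (sole → essential)
  28 | 11--0,1110-
  29 | 1110-  (sole → essential)
Essential prime implicants: 0010-, 10011, 11--0, 1110-

YES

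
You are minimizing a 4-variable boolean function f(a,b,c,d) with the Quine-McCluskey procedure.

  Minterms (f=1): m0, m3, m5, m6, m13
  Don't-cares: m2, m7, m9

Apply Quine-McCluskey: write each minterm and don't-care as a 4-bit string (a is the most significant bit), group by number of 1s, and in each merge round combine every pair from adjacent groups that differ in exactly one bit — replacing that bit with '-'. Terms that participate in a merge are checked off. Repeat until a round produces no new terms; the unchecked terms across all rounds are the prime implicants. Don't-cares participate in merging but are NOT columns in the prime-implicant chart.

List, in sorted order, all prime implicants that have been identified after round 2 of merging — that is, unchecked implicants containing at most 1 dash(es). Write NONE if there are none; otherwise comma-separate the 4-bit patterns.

-101, 00-0, 01-1, 1-01

Round 0: 0000✓ 0010✓ 0011✓ 0101✓ 0110✓ 0111✓ 1001✓ 1101✓
Round 1: -101 0-10✓ 0-11✓ 00-0 001-✓ 01-1 011-✓ 1-01
Round 2: 0-1-
PIs = {-101, 0-1-, 00-0, 01-1, 1-01}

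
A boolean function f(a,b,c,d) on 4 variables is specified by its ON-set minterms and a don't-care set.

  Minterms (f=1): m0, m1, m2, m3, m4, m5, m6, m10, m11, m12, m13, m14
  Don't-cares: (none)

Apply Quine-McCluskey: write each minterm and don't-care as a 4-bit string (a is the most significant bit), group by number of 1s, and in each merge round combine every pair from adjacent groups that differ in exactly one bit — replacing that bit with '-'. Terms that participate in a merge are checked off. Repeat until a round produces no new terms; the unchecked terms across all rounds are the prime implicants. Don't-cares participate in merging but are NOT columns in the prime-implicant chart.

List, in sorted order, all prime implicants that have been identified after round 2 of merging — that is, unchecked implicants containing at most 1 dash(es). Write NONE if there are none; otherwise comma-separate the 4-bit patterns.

NONE

size-2^0 implicants → 0000(✓)  0001(✓)  0010(✓)  0011(✓)  0100(✓)  0101(✓)  0110(✓)  1010(✓)  1011(✓)  1100(✓)  1101(✓)  1110(✓)
size-2^1 implicants → -010(✓)  -011(✓)  -100(✓)  -101(✓)  -110(✓)  0-00(✓)  0-01(✓)  0-10(✓)  00-0(✓)  00-1(✓)  000-(✓)  001-(✓)  01-0(✓)  010-(✓)  1-10(✓)  101-(✓)  11-0(✓)  110-(✓)
size-2^2 implicants → --10  -01-  -1-0  -10-  0--0  0-0-  00--
Unchecked terms (primes): --10, -01-, -1-0, -10-, 0--0, 0-0-, 00--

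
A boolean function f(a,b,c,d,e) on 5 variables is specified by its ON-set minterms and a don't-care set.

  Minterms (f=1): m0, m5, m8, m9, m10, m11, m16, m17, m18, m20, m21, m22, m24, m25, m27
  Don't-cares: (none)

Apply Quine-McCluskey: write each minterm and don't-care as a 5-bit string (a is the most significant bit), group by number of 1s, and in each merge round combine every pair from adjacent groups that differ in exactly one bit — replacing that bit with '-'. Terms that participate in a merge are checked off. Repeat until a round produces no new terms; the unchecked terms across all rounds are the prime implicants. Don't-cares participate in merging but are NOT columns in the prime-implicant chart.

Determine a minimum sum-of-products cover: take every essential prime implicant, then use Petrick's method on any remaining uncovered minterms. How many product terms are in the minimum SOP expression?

Round 0: 00000✓ 00101✓ 01000✓ 01001✓ 01010✓ 01011✓ 10000✓ 10001✓ 10010✓ 10100✓ 10101✓ 10110✓ 11000✓ 11001✓ 11011✓
Round 1: -0000✓ -0101 -1000✓ -1001✓ -1011✓ 0-000✓ 010-0✓ 010-1✓ 0100-✓ 0101-✓ 1-000✓ 1-001✓ 10-00✓ 10-01✓ 10-10✓ 100-0✓ 1000-✓ 101-0✓ 1010-✓ 110-1✓ 1100-✓
Round 2: --000 -10-1 -100- 010-- 1-00- 10--0 10-0-
PIs = {--000, -0101, -10-1, -100-, 010--, 1-00-, 10--0, 10-0-}
Coverage chart:
  m0: --000 ←essential
  m5: -0101 ←essential
  m8: --000,-100-,010--
  m9: -10-1,-100-,010--
  m10: 010-- ←essential
  m11: -10-1,010--
  m16: --000,1-00-,10--0,10-0-
  m17: 1-00-,10-0-
  m18: 10--0 ←essential
  m20: 10--0,10-0-
  m21: -0101,10-0-
  m22: 10--0 ←essential
  m24: --000,-100-,1-00-
  m25: -10-1,-100-,1-00-
  m27: -10-1 ←essential
Essential: --000, -0101, -10-1, 010--, 10--0
Petrick residual → 1-00-
Min cover (6 terms): c'd'e' + b'cd'e + bc'e + a'bc' + ac'd' + ab'e'

6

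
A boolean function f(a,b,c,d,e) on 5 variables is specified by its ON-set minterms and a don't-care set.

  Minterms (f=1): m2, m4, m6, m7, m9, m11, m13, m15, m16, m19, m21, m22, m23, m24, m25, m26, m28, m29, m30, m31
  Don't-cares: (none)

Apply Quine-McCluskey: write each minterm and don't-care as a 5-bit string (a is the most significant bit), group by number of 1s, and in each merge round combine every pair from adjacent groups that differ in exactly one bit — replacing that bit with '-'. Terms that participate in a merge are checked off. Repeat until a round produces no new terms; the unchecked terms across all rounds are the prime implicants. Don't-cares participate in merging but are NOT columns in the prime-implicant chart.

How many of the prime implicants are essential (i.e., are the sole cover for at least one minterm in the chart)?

size-2^0 implicants → 00010(✓)  00100(✓)  00110(✓)  00111(✓)  01001(✓)  01011(✓)  01101(✓)  01111(✓)  10000(✓)  10011(✓)  10101(✓)  10110(✓)  10111(✓)  11000(✓)  11001(✓)  11010(✓)  11100(✓)  11101(✓)  11110(✓)  11111(✓)
size-2^1 implicants → -0110(✓)  -0111(✓)  -1001(✓)  -1101(✓)  -1111(✓)  0-111(✓)  00-10  001-0  0011-(✓)  01-01(✓)  01-11(✓)  010-1(✓)  011-1(✓)  1-000  1-101(✓)  1-110(✓)  1-111(✓)  10-11  101-1(✓)  1011-(✓)  11-00(✓)  11-01(✓)  11-10(✓)  110-0(✓)  1100-(✓)  111-0(✓)  111-1(✓)  1110-(✓)  1111-(✓)
size-2^2 implicants → --111  -011-  -1-01  -11-1  01--1  1-1-1  1-11-  11--0  11-0-  111--
Unchecked terms (primes): --111, -011-, -1-01, -11-1, 00-10, 001-0, 01--1, 1-000, 1-1-1, 1-11-, 10-11, 11--0, 11-0-, 111--
Minterm coverage:
  m2 ⊆ 00-10 [E]
  m4 ⊆ 001-0 [E]
  m6 ⊆ -011-,00-10,001-0
  m7 ⊆ --111,-011-
  m9 ⊆ -1-01,01--1
  m11 ⊆ 01--1 [E]
  m13 ⊆ -1-01,-11-1,01--1
  m15 ⊆ --111,-11-1,01--1
  m16 ⊆ 1-000 [E]
  m19 ⊆ 10-11 [E]
  m21 ⊆ 1-1-1 [E]
  m22 ⊆ -011-,1-11-
  m23 ⊆ --111,-011-,1-1-1,1-11-,10-11
  m24 ⊆ 1-000,11--0,11-0-
  m25 ⊆ -1-01,11-0-
  m26 ⊆ 11--0 [E]
  m28 ⊆ 11--0,11-0-,111--
  m29 ⊆ -1-01,-11-1,1-1-1,11-0-,111--
  m30 ⊆ 1-11-,11--0,111--
  m31 ⊆ --111,-11-1,1-1-1,1-11-,111--
E = {00-10, 001-0, 01--1, 1-000, 1-1-1, 10-11, 11--0}

7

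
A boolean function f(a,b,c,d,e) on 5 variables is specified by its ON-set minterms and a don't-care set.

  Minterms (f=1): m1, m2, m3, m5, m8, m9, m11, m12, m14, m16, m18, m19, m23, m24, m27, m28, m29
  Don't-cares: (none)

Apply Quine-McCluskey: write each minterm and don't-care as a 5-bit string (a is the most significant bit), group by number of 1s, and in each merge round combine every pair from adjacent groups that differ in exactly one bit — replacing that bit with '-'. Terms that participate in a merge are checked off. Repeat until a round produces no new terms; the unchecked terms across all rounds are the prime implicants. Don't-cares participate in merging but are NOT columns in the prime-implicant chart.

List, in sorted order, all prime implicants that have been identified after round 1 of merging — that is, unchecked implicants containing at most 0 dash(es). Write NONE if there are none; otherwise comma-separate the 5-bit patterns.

[col 0] 00001*, 00010*, 00011*, 00101*, 01000*, 01001*, 01011*, 01100*, 01110*, 10000*, 10010*, 10011*, 10111*, 11000*, 11011*, 11100*, 11101*
[col 1] -0010*, -0011*, -1000*, -1011*, -1100*, 0-001*, 0-011*, 00-01, 000-1*, 0001-*, 01-00*, 010-1*, 0100-, 011-0, 1-000, 1-011*, 10-11, 100-0, 1001-*, 11-00*, 1110-
[col 2] --011, -001-, -1-00, 0-0-1
Prime implicants: --011, -001-, -1-00, 0-0-1, 00-01, 0100-, 011-0, 1-000, 10-11, 100-0, 1110-

NONE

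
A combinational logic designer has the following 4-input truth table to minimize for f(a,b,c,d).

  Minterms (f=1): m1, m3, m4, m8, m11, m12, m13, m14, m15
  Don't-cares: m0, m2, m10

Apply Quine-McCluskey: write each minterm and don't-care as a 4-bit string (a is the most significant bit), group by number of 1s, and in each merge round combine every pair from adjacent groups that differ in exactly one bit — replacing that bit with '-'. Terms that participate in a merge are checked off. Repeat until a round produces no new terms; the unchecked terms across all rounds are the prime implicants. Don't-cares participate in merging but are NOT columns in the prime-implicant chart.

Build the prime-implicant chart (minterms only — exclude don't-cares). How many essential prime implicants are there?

3

size-2^0 implicants → 0000(✓)  0001(✓)  0010(✓)  0011(✓)  0100(✓)  1000(✓)  1010(✓)  1011(✓)  1100(✓)  1101(✓)  1110(✓)  1111(✓)
size-2^1 implicants → -000(✓)  -010(✓)  -011(✓)  -100(✓)  0-00(✓)  00-0(✓)  00-1(✓)  000-(✓)  001-(✓)  1-00(✓)  1-10(✓)  1-11(✓)  10-0(✓)  101-(✓)  11-0(✓)  11-1(✓)  110-(✓)  111-(✓)
size-2^2 implicants → --00  -0-0  -01-  00--  1--0  1-1-  11--
Unchecked terms (primes): --00, -0-0, -01-, 00--, 1--0, 1-1-, 11--
Minterm coverage:
  m1 ⊆ 00-- [E]
  m3 ⊆ -01-,00--
  m4 ⊆ --00 [E]
  m8 ⊆ --00,-0-0,1--0
  m11 ⊆ -01-,1-1-
  m12 ⊆ --00,1--0,11--
  m13 ⊆ 11-- [E]
  m14 ⊆ 1--0,1-1-,11--
  m15 ⊆ 1-1-,11--
E = {--00, 00--, 11--}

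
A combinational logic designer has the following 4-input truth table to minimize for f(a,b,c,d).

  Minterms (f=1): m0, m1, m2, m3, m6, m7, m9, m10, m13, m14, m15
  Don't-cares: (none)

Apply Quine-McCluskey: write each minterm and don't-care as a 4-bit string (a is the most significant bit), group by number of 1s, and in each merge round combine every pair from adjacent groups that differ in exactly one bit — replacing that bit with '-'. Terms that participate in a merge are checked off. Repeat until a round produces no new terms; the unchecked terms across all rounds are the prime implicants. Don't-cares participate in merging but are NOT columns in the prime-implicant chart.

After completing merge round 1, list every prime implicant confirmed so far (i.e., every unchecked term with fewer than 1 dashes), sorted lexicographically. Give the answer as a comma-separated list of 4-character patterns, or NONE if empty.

NONE

[col 0] 0000*, 0001*, 0010*, 0011*, 0110*, 0111*, 1001*, 1010*, 1101*, 1110*, 1111*
[col 1] -001, -010*, -110*, -111*, 0-10*, 0-11*, 00-0*, 00-1*, 000-*, 001-*, 011-*, 1-01, 1-10*, 11-1, 111-*
[col 2] --10, -11-, 0-1-, 00--
Prime implicants: --10, -001, -11-, 0-1-, 00--, 1-01, 11-1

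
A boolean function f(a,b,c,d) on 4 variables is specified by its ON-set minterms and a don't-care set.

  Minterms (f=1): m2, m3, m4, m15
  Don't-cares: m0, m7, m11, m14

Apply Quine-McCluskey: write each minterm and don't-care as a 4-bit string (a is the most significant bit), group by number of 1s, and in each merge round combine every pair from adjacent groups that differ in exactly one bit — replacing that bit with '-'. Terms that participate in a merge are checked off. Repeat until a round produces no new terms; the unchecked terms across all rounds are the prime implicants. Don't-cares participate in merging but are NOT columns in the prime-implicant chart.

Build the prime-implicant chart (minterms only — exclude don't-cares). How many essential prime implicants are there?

[col 0] 0000*, 0010*, 0011*, 0100*, 0111*, 1011*, 1110*, 1111*
[col 1] -011*, -111*, 0-00, 0-11*, 00-0, 001-, 1-11*, 111-
[col 2] --11
Prime implicants: --11, 0-00, 00-0, 001-, 111-
PI chart (minterm → PIs covering it):
  2 | 00-0,001-
  3 | --11,001-
  4 | 0-00  (sole → essential)
  15 | --11,111-
Essential prime implicants: 0-00

1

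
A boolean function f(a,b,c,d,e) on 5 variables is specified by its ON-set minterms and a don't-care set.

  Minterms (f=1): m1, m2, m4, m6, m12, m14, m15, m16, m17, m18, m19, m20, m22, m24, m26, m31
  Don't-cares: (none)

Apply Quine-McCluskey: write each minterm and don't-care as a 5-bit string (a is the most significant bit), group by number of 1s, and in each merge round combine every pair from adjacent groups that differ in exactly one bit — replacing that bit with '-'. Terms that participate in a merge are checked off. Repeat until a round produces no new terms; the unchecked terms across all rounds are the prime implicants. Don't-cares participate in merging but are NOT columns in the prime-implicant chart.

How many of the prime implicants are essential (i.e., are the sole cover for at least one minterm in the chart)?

6

[col 0] 00001*, 00010*, 00100*, 00110*, 01100*, 01110*, 01111*, 10000*, 10001*, 10010*, 10011*, 10100*, 10110*, 11000*, 11010*, 11111*
[col 1] -0001, -0010*, -0100*, -0110*, -1111, 0-100*, 0-110*, 00-10*, 001-0*, 011-0*, 0111-, 1-000*, 1-010*, 10-00*, 10-10*, 100-0*, 100-1*, 1000-*, 1001-*, 101-0*, 110-0*
[col 2] -0-10, -01-0, 0-1-0, 1-0-0, 10--0, 100--
Prime implicants: -0-10, -0001, -01-0, -1111, 0-1-0, 0111-, 1-0-0, 10--0, 100--
PI chart (minterm → PIs covering it):
  1 | -0001  (sole → essential)
  2 | -0-10  (sole → essential)
  4 | -01-0,0-1-0
  6 | -0-10,-01-0,0-1-0
  12 | 0-1-0  (sole → essential)
  14 | 0-1-0,0111-
  15 | -1111,0111-
  16 | 1-0-0,10--0,100--
  17 | -0001,100--
  18 | -0-10,1-0-0,10--0,100--
  19 | 100--  (sole → essential)
  20 | -01-0,10--0
  22 | -0-10,-01-0,10--0
  24 | 1-0-0  (sole → essential)
  26 | 1-0-0  (sole → essential)
  31 | -1111  (sole → essential)
Essential prime implicants: -0-10, -0001, -1111, 0-1-0, 1-0-0, 100--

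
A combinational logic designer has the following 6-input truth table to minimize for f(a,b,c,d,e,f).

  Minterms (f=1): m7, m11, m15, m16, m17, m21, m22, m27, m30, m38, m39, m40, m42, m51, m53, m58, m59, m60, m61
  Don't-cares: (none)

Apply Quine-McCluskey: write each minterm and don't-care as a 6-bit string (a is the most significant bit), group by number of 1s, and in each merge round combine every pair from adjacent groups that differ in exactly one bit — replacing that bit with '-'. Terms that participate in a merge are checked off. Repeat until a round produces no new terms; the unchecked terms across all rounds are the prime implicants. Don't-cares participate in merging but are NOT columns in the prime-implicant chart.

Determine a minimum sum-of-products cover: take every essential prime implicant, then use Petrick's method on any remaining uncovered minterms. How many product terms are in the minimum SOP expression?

10

size-2^0 implicants → 000111(✓)  001011(✓)  001111(✓)  010000(✓)  010001(✓)  010101(✓)  010110(✓)  011011(✓)  011110(✓)  100110(✓)  100111(✓)  101000(✓)  101010(✓)  110011(✓)  110101(✓)  111010(✓)  111011(✓)  111100(✓)  111101(✓)
size-2^1 implicants → -00111  -10101  -11011  0-1011  00-111  001-11  01-110  010-01  01000-  1-1010  10011-  1010-0  11-011  11-101  11101-  11110-
Unchecked terms (primes): -00111, -10101, -11011, 0-1011, 00-111, 001-11, 01-110, 010-01, 01000-, 1-1010, 10011-, 1010-0, 11-011, 11-101, 11101-, 11110-
Minterm coverage:
  m7 ⊆ -00111,00-111
  m11 ⊆ 0-1011,001-11
  m15 ⊆ 00-111,001-11
  m16 ⊆ 01000- [E]
  m17 ⊆ 010-01,01000-
  m21 ⊆ -10101,010-01
  m22 ⊆ 01-110 [E]
  m27 ⊆ -11011,0-1011
  m30 ⊆ 01-110 [E]
  m38 ⊆ 10011- [E]
  m39 ⊆ -00111,10011-
  m40 ⊆ 1010-0 [E]
  m42 ⊆ 1-1010,1010-0
  m51 ⊆ 11-011 [E]
  m53 ⊆ -10101,11-101
  m58 ⊆ 1-1010,11101-
  m59 ⊆ -11011,11-011,11101-
  m60 ⊆ 11110- [E]
  m61 ⊆ 11-101,11110-
E = {01-110, 01000-, 10011-, 1010-0, 11-011, 11110-}
Petrick residual → -10101, 0-1011, 00-111, 1-1010
Cover = bc'de'f + a'cd'ef + a'b'def + a'bdef' + a'bc'd'e' + acd'ef' + ab'c'de + ab'cd'f' + abd'ef + abcde'  |cover|=10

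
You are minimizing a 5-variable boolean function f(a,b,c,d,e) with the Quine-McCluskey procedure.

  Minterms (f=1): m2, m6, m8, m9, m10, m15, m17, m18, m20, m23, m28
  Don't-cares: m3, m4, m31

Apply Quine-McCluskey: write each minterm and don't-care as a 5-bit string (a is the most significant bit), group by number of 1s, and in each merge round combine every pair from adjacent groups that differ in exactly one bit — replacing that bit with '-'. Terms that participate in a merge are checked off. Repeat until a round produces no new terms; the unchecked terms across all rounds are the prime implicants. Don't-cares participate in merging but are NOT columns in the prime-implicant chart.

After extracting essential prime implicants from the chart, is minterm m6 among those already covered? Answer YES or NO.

Round 0: 00010✓ 00011✓ 00100✓ 00110✓ 01000✓ 01001✓ 01010✓ 01111✓ 10001 10010✓ 10100✓ 10111✓ 11100✓ 11111✓
Round 1: -0010 -0100 -1111 0-010 00-10 0001- 001-0 010-0 0100- 1-100 1-111
PIs = {-0010, -0100, -1111, 0-010, 00-10, 0001-, 001-0, 010-0, 0100-, 1-100, 1-111, 10001}
Coverage chart:
  m2: -0010,0-010,00-10,0001-
  m6: 00-10,001-0
  m8: 010-0,0100-
  m9: 0100- ←essential
  m10: 0-010,010-0
  m15: -1111 ←essential
  m17: 10001 ←essential
  m18: -0010 ←essential
  m20: -0100,1-100
  m23: 1-111 ←essential
  m28: 1-100 ←essential
Essential: -0010, -1111, 0100-, 1-100, 1-111, 10001

NO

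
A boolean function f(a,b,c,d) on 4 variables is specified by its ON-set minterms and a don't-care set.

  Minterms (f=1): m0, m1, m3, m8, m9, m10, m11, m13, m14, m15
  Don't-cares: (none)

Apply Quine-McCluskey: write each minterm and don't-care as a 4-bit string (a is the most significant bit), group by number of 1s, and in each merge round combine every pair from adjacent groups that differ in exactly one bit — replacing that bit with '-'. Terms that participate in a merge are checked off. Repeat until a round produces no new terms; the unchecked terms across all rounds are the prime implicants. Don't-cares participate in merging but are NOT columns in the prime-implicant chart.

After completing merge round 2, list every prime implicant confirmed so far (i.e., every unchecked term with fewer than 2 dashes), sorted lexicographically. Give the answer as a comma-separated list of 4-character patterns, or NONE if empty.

NONE

Round 0: 0000✓ 0001✓ 0011✓ 1000✓ 1001✓ 1010✓ 1011✓ 1101✓ 1110✓ 1111✓
Round 1: -000✓ -001✓ -011✓ 00-1✓ 000-✓ 1-01✓ 1-10✓ 1-11✓ 10-0✓ 10-1✓ 100-✓ 101-✓ 11-1✓ 111-✓
Round 2: -0-1 -00- 1--1 1-1- 10--
PIs = {-0-1, -00-, 1--1, 1-1-, 10--}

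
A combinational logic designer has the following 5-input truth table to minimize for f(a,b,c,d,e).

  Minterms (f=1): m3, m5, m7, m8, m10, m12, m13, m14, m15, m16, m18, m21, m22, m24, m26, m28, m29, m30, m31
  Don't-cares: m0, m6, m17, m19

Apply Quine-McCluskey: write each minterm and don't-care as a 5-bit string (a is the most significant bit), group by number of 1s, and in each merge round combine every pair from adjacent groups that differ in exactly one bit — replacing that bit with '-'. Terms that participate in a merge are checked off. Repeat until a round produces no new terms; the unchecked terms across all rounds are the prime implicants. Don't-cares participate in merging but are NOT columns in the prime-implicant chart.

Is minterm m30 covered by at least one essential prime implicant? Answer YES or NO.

YES

Round 0: 00000✓ 00011✓ 00101✓ 00110✓ 00111✓ 01000✓ 01010✓ 01100✓ 01101✓ 01110✓ 01111✓ 10000✓ 10001✓ 10010✓ 10011✓ 10101✓ 10110✓ 11000✓ 11010✓ 11100✓ 11101✓ 11110✓ 11111✓
Round 1: -0000✓ -0011 -0101✓ -0110✓ -1000✓ -1010✓ -1100✓ -1101✓ -1110✓ -1111✓ 0-000✓ 0-101✓ 0-110✓ 0-111✓ 00-11 001-1✓ 0011-✓ 01-00✓ 01-10✓ 010-0✓ 011-0✓ 011-1✓ 0110-✓ 0111-✓ 1-000✓ 1-010✓ 1-101✓ 1-110✓ 10-01 10-10✓ 100-0✓ 100-1✓ 1000-✓ 1001-✓ 11-00✓ 11-10✓ 110-0✓ 111-0✓ 111-1✓ 1110-✓ 1111-✓
Round 2: --000 --101 --110 -1-00✓ -1-10✓ -10-0✓ -11-0✓ -11-1✓ -110-✓ -111-✓ 0-1-1 0-11- 01--0✓ 011--✓ 1--10 1-0-0 100-- 11--0✓ 111--✓
Round 3: -1--0 -11--
PIs = {--000, --101, --110, -0011, -1--0, -11--, 0-1-1, 0-11-, 00-11, 1--10, 1-0-0, 10-01, 100--}
Coverage chart:
  m3: -0011,00-11
  m5: --101,0-1-1
  m7: 0-1-1,0-11-,00-11
  m8: --000,-1--0
  m10: -1--0 ←essential
  m12: -1--0,-11--
  m13: --101,-11--,0-1-1
  m14: --110,-1--0,-11--,0-11-
  m15: -11--,0-1-1,0-11-
  m16: --000,1-0-0,100--
  m18: 1--10,1-0-0,100--
  m21: --101,10-01
  m22: --110,1--10
  m24: --000,-1--0,1-0-0
  m26: -1--0,1--10,1-0-0
  m28: -1--0,-11--
  m29: --101,-11--
  m30: --110,-1--0,-11--,1--10
  m31: -11-- ←essential
Essential: -1--0, -11--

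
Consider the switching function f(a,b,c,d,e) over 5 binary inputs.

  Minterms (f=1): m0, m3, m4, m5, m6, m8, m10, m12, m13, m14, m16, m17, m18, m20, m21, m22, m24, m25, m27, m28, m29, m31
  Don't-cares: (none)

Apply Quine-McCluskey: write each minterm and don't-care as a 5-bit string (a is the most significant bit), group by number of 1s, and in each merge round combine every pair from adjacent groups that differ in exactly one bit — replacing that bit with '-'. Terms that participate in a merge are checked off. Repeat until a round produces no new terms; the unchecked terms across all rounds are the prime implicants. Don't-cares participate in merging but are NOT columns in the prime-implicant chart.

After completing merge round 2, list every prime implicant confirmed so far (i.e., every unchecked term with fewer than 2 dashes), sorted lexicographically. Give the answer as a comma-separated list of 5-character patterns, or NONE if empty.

00011

Round 0: 00000✓ 00011 00100✓ 00101✓ 00110✓ 01000✓ 01010✓ 01100✓ 01101✓ 01110✓ 10000✓ 10001✓ 10010✓ 10100✓ 10101✓ 10110✓ 11000✓ 11001✓ 11011✓ 11100✓ 11101✓ 11111✓
Round 1: -0000✓ -0100✓ -0101✓ -0110✓ -1000✓ -1100✓ -1101✓ 0-000✓ 0-100✓ 0-101✓ 0-110✓ 00-00✓ 001-0✓ 0010-✓ 01-00✓ 01-10✓ 010-0✓ 011-0✓ 0110-✓ 1-000✓ 1-001✓ 1-100✓ 1-101✓ 10-00✓ 10-01✓ 10-10✓ 100-0✓ 1000-✓ 101-0✓ 1010-✓ 11-00✓ 11-01✓ 11-11✓ 110-1✓ 1100-✓ 111-1✓ 1110-✓
Round 2: --000✓ --100✓ --101✓ -0-00✓ -01-0 -010-✓ -1-00✓ -110-✓ 0--00✓ 0-1-0 0-10-✓ 01--0 1--00✓ 1--01✓ 1-00-✓ 1-10-✓ 10--0 10-0-✓ 11--1 11-0-✓
Round 3: ---00 --10- 1--0-
PIs = {---00, --10-, -01-0, 0-1-0, 00011, 01--0, 1--0-, 10--0, 11--1}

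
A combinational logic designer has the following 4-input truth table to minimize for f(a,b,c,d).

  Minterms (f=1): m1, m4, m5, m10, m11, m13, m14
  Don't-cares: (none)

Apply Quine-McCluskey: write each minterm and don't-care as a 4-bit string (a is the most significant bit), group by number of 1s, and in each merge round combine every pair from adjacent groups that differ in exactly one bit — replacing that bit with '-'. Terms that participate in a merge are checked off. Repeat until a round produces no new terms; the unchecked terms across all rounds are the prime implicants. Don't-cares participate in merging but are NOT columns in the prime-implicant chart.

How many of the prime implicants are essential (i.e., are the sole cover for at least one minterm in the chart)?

5

[col 0] 0001*, 0100*, 0101*, 1010*, 1011*, 1101*, 1110*
[col 1] -101, 0-01, 010-, 1-10, 101-
Prime implicants: -101, 0-01, 010-, 1-10, 101-
PI chart (minterm → PIs covering it):
  1 | 0-01  (sole → essential)
  4 | 010-  (sole → essential)
  5 | -101,0-01,010-
  10 | 1-10,101-
  11 | 101-  (sole → essential)
  13 | -101  (sole → essential)
  14 | 1-10  (sole → essential)
Essential prime implicants: -101, 0-01, 010-, 1-10, 101-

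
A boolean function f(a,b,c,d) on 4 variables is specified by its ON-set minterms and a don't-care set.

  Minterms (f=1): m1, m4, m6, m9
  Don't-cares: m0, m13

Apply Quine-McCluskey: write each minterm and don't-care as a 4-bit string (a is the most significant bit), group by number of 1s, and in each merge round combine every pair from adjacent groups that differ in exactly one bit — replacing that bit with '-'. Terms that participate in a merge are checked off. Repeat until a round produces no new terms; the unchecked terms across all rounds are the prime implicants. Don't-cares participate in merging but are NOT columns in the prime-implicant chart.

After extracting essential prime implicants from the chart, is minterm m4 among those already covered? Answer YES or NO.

YES

[col 0] 0000*, 0001*, 0100*, 0110*, 1001*, 1101*
[col 1] -001, 0-00, 000-, 01-0, 1-01
Prime implicants: -001, 0-00, 000-, 01-0, 1-01
PI chart (minterm → PIs covering it):
  1 | -001,000-
  4 | 0-00,01-0
  6 | 01-0  (sole → essential)
  9 | -001,1-01
Essential prime implicants: 01-0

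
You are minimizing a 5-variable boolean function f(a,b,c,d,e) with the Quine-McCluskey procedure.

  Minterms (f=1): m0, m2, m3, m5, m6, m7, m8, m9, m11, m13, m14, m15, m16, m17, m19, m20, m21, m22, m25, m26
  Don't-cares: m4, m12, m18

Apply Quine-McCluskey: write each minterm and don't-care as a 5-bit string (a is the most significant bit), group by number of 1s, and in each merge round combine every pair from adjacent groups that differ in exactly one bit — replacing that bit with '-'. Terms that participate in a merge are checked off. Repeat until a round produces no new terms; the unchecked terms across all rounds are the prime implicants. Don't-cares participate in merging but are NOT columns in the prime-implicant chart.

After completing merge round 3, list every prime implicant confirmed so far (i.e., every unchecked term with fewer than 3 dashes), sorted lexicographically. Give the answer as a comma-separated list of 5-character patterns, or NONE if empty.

-001-, -010-, -1001, 0--00, 0--11, 00-1-, 01--1, 01-0-, 1-001, 1-010, 10-0-, 100--

[col 0] 00000*, 00010*, 00011*, 00100*, 00101*, 00110*, 00111*, 01000*, 01001*, 01011*, 01100*, 01101*, 01110*, 01111*, 10000*, 10001*, 10010*, 10011*, 10100*, 10101*, 10110*, 11001*, 11010*
[col 1] -0000*, -0010*, -0011*, -0100*, -0101*, -0110*, -1001, 0-000*, 0-011*, 0-100*, 0-101*, 0-110*, 0-111*, 00-00*, 00-10*, 00-11*, 000-0*, 0001-*, 001-0*, 001-1*, 0010-*, 0011-*, 01-00*, 01-01*, 01-11*, 010-1*, 0100-*, 011-0*, 011-1*, 0110-*, 0111-*, 1-001, 1-010, 10-00*, 10-01*, 10-10*, 100-0*, 100-1*, 1000-*, 1001-*, 101-0*, 1010-*
[col 2] -0-00*, -0-10*, -00-0*, -001-, -01-0*, -010-, 0--00, 0--11, 0-1-0*, 0-1-1*, 0-10-*, 0-11-*, 00--0*, 00-1-, 001--*, 01--1, 01-0-, 011--*, 10--0*, 10-0-, 100--
[col 3] -0--0, 0-1--
Prime implicants: -0--0, -001-, -010-, -1001, 0--00, 0--11, 0-1--, 00-1-, 01--1, 01-0-, 1-001, 1-010, 10-0-, 100--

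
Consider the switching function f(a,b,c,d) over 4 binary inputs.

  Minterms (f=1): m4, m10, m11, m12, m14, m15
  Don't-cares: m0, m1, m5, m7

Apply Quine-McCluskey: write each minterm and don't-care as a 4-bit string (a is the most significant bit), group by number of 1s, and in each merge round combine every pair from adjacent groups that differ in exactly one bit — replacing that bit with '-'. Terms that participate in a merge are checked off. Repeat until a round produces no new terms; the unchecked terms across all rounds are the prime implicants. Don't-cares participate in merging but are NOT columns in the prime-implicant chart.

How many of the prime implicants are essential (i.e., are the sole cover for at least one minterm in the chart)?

1

size-2^0 implicants → 0000(✓)  0001(✓)  0100(✓)  0101(✓)  0111(✓)  1010(✓)  1011(✓)  1100(✓)  1110(✓)  1111(✓)
size-2^1 implicants → -100  -111  0-00(✓)  0-01(✓)  000-(✓)  01-1  010-(✓)  1-10(✓)  1-11(✓)  101-(✓)  11-0  111-(✓)
size-2^2 implicants → 0-0-  1-1-
Unchecked terms (primes): -100, -111, 0-0-, 01-1, 1-1-, 11-0
Minterm coverage:
  m4 ⊆ -100,0-0-
  m10 ⊆ 1-1- [E]
  m11 ⊆ 1-1- [E]
  m12 ⊆ -100,11-0
  m14 ⊆ 1-1-,11-0
  m15 ⊆ -111,1-1-
E = {1-1-}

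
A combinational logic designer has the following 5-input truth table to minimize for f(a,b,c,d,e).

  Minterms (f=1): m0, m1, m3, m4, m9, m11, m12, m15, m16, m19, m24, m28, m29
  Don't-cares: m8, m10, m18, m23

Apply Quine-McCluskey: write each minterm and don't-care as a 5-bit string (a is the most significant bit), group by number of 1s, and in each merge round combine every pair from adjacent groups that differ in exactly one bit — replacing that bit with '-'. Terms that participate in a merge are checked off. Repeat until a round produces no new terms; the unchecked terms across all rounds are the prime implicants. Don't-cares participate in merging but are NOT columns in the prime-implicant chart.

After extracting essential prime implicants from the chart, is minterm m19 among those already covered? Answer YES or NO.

Round 0: 00000✓ 00001✓ 00011✓ 00100✓ 01000✓ 01001✓ 01010✓ 01011✓ 01100✓ 01111✓ 10000✓ 10010✓ 10011✓ 10111✓ 11000✓ 11100✓ 11101✓
Round 1: -0000✓ -0011 -1000✓ -1100✓ 0-000✓ 0-001✓ 0-011✓ 0-100✓ 00-00✓ 000-1✓ 0000-✓ 01-00✓ 01-11 010-0✓ 010-1✓ 0100-✓ 0101-✓ 1-000✓ 10-11 100-0 1001- 11-00✓ 1110-
Round 2: --000 -1-00 0--00 0-0-1 0-00- 010--
PIs = {--000, -0011, -1-00, 0--00, 0-0-1, 0-00-, 01-11, 010--, 10-11, 100-0, 1001-, 1110-}
Coverage chart:
  m0: --000,0--00,0-00-
  m1: 0-0-1,0-00-
  m3: -0011,0-0-1
  m4: 0--00 ←essential
  m9: 0-0-1,0-00-,010--
  m11: 0-0-1,01-11,010--
  m12: -1-00,0--00
  m15: 01-11 ←essential
  m16: --000,100-0
  m19: -0011,10-11,1001-
  m24: --000,-1-00
  m28: -1-00,1110-
  m29: 1110- ←essential
Essential: 0--00, 01-11, 1110-

NO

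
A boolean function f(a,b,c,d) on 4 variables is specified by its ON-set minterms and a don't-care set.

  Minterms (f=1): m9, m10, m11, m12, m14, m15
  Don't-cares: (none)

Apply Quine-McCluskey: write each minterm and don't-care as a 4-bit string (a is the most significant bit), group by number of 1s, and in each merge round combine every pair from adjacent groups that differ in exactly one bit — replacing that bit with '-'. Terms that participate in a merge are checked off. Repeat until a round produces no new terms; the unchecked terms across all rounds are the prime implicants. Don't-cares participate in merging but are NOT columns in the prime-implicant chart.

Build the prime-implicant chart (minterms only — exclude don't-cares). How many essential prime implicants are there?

3

Round 0: 1001✓ 1010✓ 1011✓ 1100✓ 1110✓ 1111✓
Round 1: 1-10✓ 1-11✓ 10-1 101-✓ 11-0 111-✓
Round 2: 1-1-
PIs = {1-1-, 10-1, 11-0}
Coverage chart:
  m9: 10-1 ←essential
  m10: 1-1- ←essential
  m11: 1-1-,10-1
  m12: 11-0 ←essential
  m14: 1-1-,11-0
  m15: 1-1- ←essential
Essential: 1-1-, 10-1, 11-0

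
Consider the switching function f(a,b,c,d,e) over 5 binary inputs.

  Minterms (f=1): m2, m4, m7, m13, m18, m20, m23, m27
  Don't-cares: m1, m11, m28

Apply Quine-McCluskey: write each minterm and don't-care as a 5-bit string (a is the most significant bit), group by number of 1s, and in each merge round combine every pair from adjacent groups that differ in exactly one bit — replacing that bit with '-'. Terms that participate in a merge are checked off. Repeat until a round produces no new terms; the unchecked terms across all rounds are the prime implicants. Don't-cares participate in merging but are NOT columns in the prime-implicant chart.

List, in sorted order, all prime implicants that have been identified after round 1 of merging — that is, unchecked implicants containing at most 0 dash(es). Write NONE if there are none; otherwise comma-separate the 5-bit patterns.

Round 0: 00001 00010✓ 00100✓ 00111✓ 01011✓ 01101 10010✓ 10100✓ 10111✓ 11011✓ 11100✓
Round 1: -0010 -0100 -0111 -1011 1-100
PIs = {-0010, -0100, -0111, -1011, 00001, 01101, 1-100}

00001, 01101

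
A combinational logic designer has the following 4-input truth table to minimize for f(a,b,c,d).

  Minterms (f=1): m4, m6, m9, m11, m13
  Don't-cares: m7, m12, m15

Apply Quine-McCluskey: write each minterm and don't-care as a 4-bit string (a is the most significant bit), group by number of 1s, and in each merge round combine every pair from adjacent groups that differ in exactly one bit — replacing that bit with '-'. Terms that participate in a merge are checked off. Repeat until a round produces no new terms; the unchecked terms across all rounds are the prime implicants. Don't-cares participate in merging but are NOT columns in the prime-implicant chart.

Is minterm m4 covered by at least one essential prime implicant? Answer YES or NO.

Round 0: 0100✓ 0110✓ 0111✓ 1001✓ 1011✓ 1100✓ 1101✓ 1111✓
Round 1: -100 -111 01-0 011- 1-01✓ 1-11✓ 10-1✓ 11-1✓ 110-
Round 2: 1--1
PIs = {-100, -111, 01-0, 011-, 1--1, 110-}
Coverage chart:
  m4: -100,01-0
  m6: 01-0,011-
  m9: 1--1 ←essential
  m11: 1--1 ←essential
  m13: 1--1,110-
Essential: 1--1

NO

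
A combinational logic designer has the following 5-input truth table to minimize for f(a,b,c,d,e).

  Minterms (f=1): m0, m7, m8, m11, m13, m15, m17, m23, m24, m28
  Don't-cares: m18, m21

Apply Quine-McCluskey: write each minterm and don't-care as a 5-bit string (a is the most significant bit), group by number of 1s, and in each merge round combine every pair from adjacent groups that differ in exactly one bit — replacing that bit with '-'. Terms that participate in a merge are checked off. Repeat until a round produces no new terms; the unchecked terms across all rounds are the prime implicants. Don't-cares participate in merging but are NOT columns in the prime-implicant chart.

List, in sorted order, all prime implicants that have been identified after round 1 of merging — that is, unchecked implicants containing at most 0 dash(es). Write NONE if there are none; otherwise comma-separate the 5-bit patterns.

10010

size-2^0 implicants → 00000(✓)  00111(✓)  01000(✓)  01011(✓)  01101(✓)  01111(✓)  10001(✓)  10010  10101(✓)  10111(✓)  11000(✓)  11100(✓)
size-2^1 implicants → -0111  -1000  0-000  0-111  01-11  011-1  10-01  101-1  11-00
Unchecked terms (primes): -0111, -1000, 0-000, 0-111, 01-11, 011-1, 10-01, 10010, 101-1, 11-00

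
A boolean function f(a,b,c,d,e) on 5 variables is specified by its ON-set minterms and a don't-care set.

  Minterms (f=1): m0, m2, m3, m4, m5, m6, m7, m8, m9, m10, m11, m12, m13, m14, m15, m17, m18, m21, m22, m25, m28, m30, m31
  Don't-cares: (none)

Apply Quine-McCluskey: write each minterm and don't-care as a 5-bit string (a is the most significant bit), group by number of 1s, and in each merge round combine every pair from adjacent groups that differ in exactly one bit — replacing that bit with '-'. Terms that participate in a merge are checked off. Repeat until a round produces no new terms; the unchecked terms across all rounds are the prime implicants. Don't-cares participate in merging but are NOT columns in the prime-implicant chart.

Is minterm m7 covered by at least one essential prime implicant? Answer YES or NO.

YES

size-2^0 implicants → 00000(✓)  00010(✓)  00011(✓)  00100(✓)  00101(✓)  00110(✓)  00111(✓)  01000(✓)  01001(✓)  01010(✓)  01011(✓)  01100(✓)  01101(✓)  01110(✓)  01111(✓)  10001(✓)  10010(✓)  10101(✓)  10110(✓)  11001(✓)  11100(✓)  11110(✓)  11111(✓)
size-2^1 implicants → -0010(✓)  -0101  -0110(✓)  -1001  -1100(✓)  -1110(✓)  -1111(✓)  0-000(✓)  0-010(✓)  0-011(✓)  0-100(✓)  0-101(✓)  0-110(✓)  0-111(✓)  00-00(✓)  00-10(✓)  00-11(✓)  000-0(✓)  0001-(✓)  001-0(✓)  001-1(✓)  0010-(✓)  0011-(✓)  01-00(✓)  01-01(✓)  01-10(✓)  01-11(✓)  010-0(✓)  010-1(✓)  0100-(✓)  0101-(✓)  011-0(✓)  011-1(✓)  0110-(✓)  0111-(✓)  1-001  1-110(✓)  10-01  10-10(✓)  111-0(✓)  1111-(✓)
size-2^2 implicants → --110  -0-10  -11-0  -111-  0--00(✓)  0--10(✓)  0--11(✓)  0-0-0(✓)  0-01-(✓)  0-1-0(✓)  0-1-1(✓)  0-10-(✓)  0-11-(✓)  00--0(✓)  00-1-(✓)  001--(✓)  01--0(✓)  01--1(✓)  01-0-(✓)  01-1-(✓)  010--(✓)  011--(✓)
size-2^3 implicants → 0---0  0--1-  0-1--  01---
Unchecked terms (primes): --110, -0-10, -0101, -1001, -11-0, -111-, 0---0, 0--1-, 0-1--, 01---, 1-001, 10-01
Minterm coverage:
  m0 ⊆ 0---0 [E]
  m2 ⊆ -0-10,0---0,0--1-
  m3 ⊆ 0--1- [E]
  m4 ⊆ 0---0,0-1--
  m5 ⊆ -0101,0-1--
  m6 ⊆ --110,-0-10,0---0,0--1-,0-1--
  m7 ⊆ 0--1-,0-1--
  m8 ⊆ 0---0,01---
  m9 ⊆ -1001,01---
  m10 ⊆ 0---0,0--1-,01---
  m11 ⊆ 0--1-,01---
  m12 ⊆ -11-0,0---0,0-1--,01---
  m13 ⊆ 0-1--,01---
  m14 ⊆ --110,-11-0,-111-,0---0,0--1-,0-1--,01---
  m15 ⊆ -111-,0--1-,0-1--,01---
  m17 ⊆ 1-001,10-01
  m18 ⊆ -0-10 [E]
  m21 ⊆ -0101,10-01
  m22 ⊆ --110,-0-10
  m25 ⊆ -1001,1-001
  m28 ⊆ -11-0 [E]
  m30 ⊆ --110,-11-0,-111-
  m31 ⊆ -111- [E]
E = {-0-10, -11-0, -111-, 0---0, 0--1-}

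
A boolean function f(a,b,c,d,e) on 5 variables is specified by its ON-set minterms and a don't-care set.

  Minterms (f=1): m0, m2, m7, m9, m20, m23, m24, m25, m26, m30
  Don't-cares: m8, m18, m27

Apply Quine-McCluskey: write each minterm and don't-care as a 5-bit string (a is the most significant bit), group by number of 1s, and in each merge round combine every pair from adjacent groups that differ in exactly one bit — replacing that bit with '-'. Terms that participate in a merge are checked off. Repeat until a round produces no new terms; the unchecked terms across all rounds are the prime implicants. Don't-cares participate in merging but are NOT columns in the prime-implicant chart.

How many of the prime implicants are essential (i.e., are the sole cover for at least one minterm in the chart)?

4

Round 0: 00000✓ 00010✓ 00111✓ 01000✓ 01001✓ 10010✓ 10100 10111✓ 11000✓ 11001✓ 11010✓ 11011✓ 11110✓
Round 1: -0010 -0111 -1000✓ -1001✓ 0-000 000-0 0100-✓ 1-010 11-10 110-0✓ 110-1✓ 1100-✓ 1101-✓
Round 2: -100- 110--
PIs = {-0010, -0111, -100-, 0-000, 000-0, 1-010, 10100, 11-10, 110--}
Coverage chart:
  m0: 0-000,000-0
  m2: -0010,000-0
  m7: -0111 ←essential
  m9: -100- ←essential
  m20: 10100 ←essential
  m23: -0111 ←essential
  m24: -100-,110--
  m25: -100-,110--
  m26: 1-010,11-10,110--
  m30: 11-10 ←essential
Essential: -0111, -100-, 10100, 11-10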